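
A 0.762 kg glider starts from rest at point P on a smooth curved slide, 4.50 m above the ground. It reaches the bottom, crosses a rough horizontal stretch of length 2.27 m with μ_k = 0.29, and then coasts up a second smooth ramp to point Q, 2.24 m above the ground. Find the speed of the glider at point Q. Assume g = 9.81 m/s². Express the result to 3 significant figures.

v = 5.61 m/s

Energy at P: mgh₁ = (0.762)(9.81)(4.50) = 33.638 J
Friction loss: W_f = μ_k mg d = 4.921 J
At Q: ½mv² + mgh₂ = mgh₁ − W_f
½mv² = 33.638 − 4.921 − 16.744 = 11.973 J
v = √(2 × 11.973/0.762) = 5.606 m/s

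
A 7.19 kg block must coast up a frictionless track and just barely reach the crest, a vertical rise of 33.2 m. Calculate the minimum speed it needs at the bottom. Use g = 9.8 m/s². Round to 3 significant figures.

At the top it is momentarily at rest, so all KE converts to PE: ½mv² = mgh
v = √(2gh) = √(2 × 9.8 × 33.2) = 25.51 m/s

v = 25.5 m/s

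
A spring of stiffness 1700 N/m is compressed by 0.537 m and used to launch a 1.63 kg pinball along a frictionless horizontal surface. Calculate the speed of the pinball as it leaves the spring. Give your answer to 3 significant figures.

v = 17.3 m/s

The pinball leaves the spring when the spring is at natural length, so ½kx² = ½mv²
v = x√(k/m) = 0.537 × √(1700/1.63) = 17.34 m/s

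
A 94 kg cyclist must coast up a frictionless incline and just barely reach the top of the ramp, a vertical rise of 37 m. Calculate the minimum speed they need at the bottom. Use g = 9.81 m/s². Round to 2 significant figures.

At the top they are momentarily at rest, so all KE converts to PE: ½mv² = mgh
v = √(2gh) = √(2 × 9.81 × 37) = 26.94 m/s

v = 27 m/s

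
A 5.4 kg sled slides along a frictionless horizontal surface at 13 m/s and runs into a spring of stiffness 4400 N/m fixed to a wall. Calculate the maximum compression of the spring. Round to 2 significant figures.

x = 0.46 m

All KE is stored as spring PE at maximum compression: ½mv² = ½kx²
x = v√(m/k) = 13 × √(5.4/4400) = 0.4554 m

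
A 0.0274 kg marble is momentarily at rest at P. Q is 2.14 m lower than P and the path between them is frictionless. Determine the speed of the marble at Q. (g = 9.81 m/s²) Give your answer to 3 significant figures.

Energy conservation between the two points: mgh = ½mv²
v = √(2gh) = √(2 × 9.81 × 2.14) = √41.987 = 6.480 m/s

v = 6.48 m/s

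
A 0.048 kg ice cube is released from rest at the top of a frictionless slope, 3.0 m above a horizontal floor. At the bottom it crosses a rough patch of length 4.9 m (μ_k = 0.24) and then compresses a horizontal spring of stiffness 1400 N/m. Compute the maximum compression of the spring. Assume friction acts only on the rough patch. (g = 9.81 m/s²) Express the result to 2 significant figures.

x = 0.035 m

Initial energy: E₁ = mgh = (0.048)(9.81)(3.0) = 1.4126 J
Friction removes W_f = μ_k mg d = (0.24)(0.048)(9.81)(4.9) = 0.5538 J
Energy reaching the spring: E = 1.4126 − 0.5538 = 0.85889 J
At max compression ½kx² = E ⇒ x = √(2E/k) = √(2 × 0.85889/1400) = 0.03503 m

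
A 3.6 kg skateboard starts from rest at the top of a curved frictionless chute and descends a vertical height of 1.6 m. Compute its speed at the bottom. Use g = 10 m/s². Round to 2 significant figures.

v = 5.7 m/s

By conservation of mechanical energy, mgh = ½mv²
The mass cancels from both sides.
v = √(2gh) = √(2 × 10 × 1.6) = √32.000 = 5.657 m/s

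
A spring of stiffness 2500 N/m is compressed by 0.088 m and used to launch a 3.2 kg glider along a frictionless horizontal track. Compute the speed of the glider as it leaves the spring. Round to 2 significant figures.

v = 2.5 m/s

The glider leaves the spring when the spring is at natural length, so ½kx² = ½mv²
v = x√(k/m) = 0.088 × √(2500/3.2) = 2.460 m/s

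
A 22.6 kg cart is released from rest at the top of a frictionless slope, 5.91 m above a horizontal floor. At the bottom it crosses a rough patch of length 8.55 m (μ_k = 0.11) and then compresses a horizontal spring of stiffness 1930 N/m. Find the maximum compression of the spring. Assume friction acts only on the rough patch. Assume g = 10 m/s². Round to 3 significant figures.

x = 1.08 m

Initial energy: E₁ = mgh = (22.6)(10)(5.91) = 1335.7 J
Friction removes W_f = μ_k mg d = (0.11)(22.6)(10)(8.55) = 212.6 J
Energy reaching the spring: E = 1335.7 − 212.6 = 1123.1 J
At max compression ½kx² = E ⇒ x = √(2E/k) = √(2 × 1123.1/1930) = 1.079 m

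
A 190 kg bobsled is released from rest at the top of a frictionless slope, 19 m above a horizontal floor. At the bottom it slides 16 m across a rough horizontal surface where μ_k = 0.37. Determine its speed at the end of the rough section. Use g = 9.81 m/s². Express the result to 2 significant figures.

Applying the work–energy principle:
mgh = ½mv² + μ_k m g d
W_f = μ_k mg d = (0.37)(190)(9.81)(16) = 11034 J
½mv² = mgh − W_f = 35414 − 11034 = 24380 J
v = √(2 × 24380/190) = 16.02 m/s

v = 16 m/s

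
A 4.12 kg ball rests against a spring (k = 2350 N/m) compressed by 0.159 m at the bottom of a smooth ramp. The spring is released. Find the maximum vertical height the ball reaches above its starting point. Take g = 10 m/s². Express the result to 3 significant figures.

At maximum height the ball is at rest, so ½kx² = mgh
h = kx²/(2mg) = (2350)(0.159)²/(2 × 4.12 × 10) = 0.7210 m

h = 0.721 m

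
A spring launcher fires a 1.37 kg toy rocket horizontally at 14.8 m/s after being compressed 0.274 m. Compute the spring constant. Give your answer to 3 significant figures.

k = 4000 N/m

½kx² = ½mv²
k = mv²/x² = (1.37)(14.8)²/(0.274)² = 3997 N/m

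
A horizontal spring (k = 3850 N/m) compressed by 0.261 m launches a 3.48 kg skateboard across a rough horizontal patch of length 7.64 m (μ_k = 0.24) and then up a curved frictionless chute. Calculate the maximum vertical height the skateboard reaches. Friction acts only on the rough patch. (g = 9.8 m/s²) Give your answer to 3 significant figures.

h = 2.01 m

Spring energy: E₀ = ½kx² = ½(3850)(0.261)² = 131.13 J
Friction: W_f = μ_k mg d = (0.24)(3.48)(9.8)(7.64) = 62.53 J
Energy at base of ramp: E = 131.13 − 62.53 = 68.600 J
At max height all remaining energy is PE: mgh = E ⇒ h = E/(mg) = 68.600/(3.48 × 9.8) = 2.011 m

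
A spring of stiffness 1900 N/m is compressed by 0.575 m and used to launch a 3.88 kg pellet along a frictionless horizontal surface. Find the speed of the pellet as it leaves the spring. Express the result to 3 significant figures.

v = 12.7 m/s

Conservation of energy: ½kx² = ½mv²
v = x√(k/m) = 0.575 × √(1900/3.88) = 12.72 m/s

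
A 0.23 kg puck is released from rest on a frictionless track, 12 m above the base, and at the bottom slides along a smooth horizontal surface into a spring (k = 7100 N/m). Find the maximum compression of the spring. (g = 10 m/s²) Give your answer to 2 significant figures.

x = 0.088 m

Energy conservation (no friction) from release to max compression: mgh = ½kx²
x = √(2mgh/k) = √(2 × 0.23 × 10 × 12 / 7100) = 0.08817 m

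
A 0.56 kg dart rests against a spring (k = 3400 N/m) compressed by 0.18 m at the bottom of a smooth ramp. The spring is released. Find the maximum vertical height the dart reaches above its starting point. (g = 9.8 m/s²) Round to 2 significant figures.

h = 10 m

All spring PE becomes gravitational PE at the highest point: ½kx² = mgh
h = kx²/(2mg) = (3400)(0.18)²/(2 × 0.56 × 9.8) = 10.04 m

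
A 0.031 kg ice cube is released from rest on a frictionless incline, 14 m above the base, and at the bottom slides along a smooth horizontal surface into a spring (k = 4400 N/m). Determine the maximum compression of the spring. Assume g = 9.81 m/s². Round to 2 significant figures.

x = 0.044 m

Energy conservation (no friction) from release to max compression: mgh = ½kx²
x = √(2mgh/k) = √(2 × 0.031 × 9.81 × 14 / 4400) = 0.04399 m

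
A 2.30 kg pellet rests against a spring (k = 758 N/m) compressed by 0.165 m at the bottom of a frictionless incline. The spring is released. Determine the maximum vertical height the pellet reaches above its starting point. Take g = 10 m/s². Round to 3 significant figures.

Energy conservation from release to the highest point: ½kx² = mgh
h = kx²/(2mg) = (758)(0.165)²/(2 × 2.30 × 10) = 0.4486 m

h = 0.449 m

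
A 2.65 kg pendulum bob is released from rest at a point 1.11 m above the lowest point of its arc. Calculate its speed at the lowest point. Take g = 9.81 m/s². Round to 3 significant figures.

Mechanical energy is conserved (no friction): mgh = ½mv²
The mass cancels from both sides.
v = √(2gh) = √(2 × 9.81 × 1.11) = √21.778 = 4.667 m/s

v = 4.67 m/s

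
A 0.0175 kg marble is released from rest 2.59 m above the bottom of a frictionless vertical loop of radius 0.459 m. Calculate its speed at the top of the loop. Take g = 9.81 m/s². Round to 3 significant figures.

Energy conservation: mgh = ½mv_top² + mg(2r)
v_top² = 2g(h − 2r) = 2(9.81)(2.59 − 0.9180) = 32.80
v_top = 5.728 m/s

v = 5.73 m/s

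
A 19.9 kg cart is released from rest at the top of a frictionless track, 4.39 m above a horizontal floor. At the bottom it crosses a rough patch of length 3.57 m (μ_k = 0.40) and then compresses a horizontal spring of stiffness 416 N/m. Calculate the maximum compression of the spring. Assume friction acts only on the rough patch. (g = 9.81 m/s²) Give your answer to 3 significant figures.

Initial energy: E₁ = mgh = (19.9)(9.81)(4.39) = 857.01 J
Friction removes W_f = μ_k mg d = (0.40)(19.9)(9.81)(3.57) = 278.8 J
Energy reaching the spring: E = 857.01 − 278.8 = 578.24 J
At max compression ½kx² = E ⇒ x = √(2E/k) = √(2 × 578.24/416) = 1.667 m

x = 1.67 m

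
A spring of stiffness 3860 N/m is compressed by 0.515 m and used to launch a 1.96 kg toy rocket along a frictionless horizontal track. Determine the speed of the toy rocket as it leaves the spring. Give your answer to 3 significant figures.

v = 22.9 m/s

The toy rocket leaves the spring when the spring is at natural length, so ½kx² = ½mv²
v = x√(k/m) = 0.515 × √(3860/1.96) = 22.85 m/s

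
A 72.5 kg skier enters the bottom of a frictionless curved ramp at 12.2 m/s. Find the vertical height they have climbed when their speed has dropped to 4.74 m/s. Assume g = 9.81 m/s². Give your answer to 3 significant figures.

Conservation of energy: ½mv₁² = ½mv₂² + mgh
h = (v₁² − v₂²)/(2g) = (12.2² − 4.74²)/(2 × 9.81) = 6.441 m

h = 6.44 m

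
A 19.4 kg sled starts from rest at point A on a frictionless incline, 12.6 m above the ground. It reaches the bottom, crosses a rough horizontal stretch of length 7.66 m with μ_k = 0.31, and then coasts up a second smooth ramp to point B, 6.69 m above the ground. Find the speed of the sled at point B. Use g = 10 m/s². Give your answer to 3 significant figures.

v = 8.41 m/s

Energy at A: mgh₁ = (19.4)(10)(12.6) = 2444.4 J
Friction loss: W_f = μ_k mg d = 460.7 J
At B: ½mv² + mgh₂ = mgh₁ − W_f
½mv² = 2444.4 − 460.7 − 1297.9 = 685.87 J
v = √(2 × 685.87/19.4) = 8.409 m/s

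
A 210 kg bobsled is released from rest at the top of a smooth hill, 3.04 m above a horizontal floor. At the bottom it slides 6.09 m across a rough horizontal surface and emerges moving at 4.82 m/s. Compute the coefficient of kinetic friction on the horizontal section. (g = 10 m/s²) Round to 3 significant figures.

μ_k = 0.308

Energy bookkeeping (friction removes W_f = μ_k N d):
mgh = ½mv² + μ_k m g d
mgh = 6384.0 J; ½mv² = 2439.4 J
W_f = 6384.0 − 2439.4 = 3945 J
μ_k = W_f/(mg·d) = 3945/(2100 × 6.09) = 0.3084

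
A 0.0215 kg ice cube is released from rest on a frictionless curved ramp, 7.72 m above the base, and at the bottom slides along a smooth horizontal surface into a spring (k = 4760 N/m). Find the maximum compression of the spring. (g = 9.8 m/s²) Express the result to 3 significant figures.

Energy conservation (no friction) from release to max compression: mgh = ½kx²
x = √(2mgh/k) = √(2 × 0.0215 × 9.8 × 7.72 / 4760) = 0.02614 m

x = 0.0261 m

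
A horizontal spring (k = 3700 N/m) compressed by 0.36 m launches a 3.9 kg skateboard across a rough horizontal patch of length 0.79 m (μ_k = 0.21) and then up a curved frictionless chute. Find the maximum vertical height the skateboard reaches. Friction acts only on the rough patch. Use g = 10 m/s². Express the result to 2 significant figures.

Spring energy: E₀ = ½kx² = ½(3700)(0.36)² = 239.76 J
Friction: W_f = μ_k mg d = (0.21)(3.9)(10)(0.79) = 6.470 J
Energy at base of ramp: E = 239.76 − 6.470 = 233.29 J
At max height all remaining energy is PE: mgh = E ⇒ h = E/(mg) = 233.29/(3.9 × 10) = 5.982 m

h = 6.0 m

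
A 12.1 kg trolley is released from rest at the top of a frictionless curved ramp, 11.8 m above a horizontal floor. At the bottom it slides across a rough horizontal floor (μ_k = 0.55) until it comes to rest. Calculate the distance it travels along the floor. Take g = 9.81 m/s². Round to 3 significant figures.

d = 21.5 m

Applying the work–energy principle:
At rest all PE has been dissipated by friction: mgh = μ_k m g d
d = h/μ_k = 11.8/0.55 = 21.45 m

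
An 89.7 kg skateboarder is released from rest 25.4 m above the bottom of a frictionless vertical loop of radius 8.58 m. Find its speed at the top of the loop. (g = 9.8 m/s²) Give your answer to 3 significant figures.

v = 12.7 m/s

Energy conservation: mgh = ½mv_top² + mg(2r)
v_top² = 2g(h − 2r) = 2(9.8)(25.4 − 17.16) = 161.5
v_top = 12.71 m/s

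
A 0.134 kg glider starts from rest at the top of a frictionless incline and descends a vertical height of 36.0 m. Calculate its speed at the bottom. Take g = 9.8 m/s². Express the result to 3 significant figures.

By conservation of mechanical energy, mgh = ½mv²
v = √(2gh) = √(2 × 9.8 × 36.0) = √705.60 = 26.56 m/s

v = 26.6 m/s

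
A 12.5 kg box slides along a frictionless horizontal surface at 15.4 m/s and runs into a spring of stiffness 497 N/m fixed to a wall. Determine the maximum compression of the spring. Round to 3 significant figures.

x = 2.44 m

At max compression the box is momentarily at rest: ½mv² = ½kx²
x = v√(m/k) = 15.4 × √(12.5/497) = 2.442 m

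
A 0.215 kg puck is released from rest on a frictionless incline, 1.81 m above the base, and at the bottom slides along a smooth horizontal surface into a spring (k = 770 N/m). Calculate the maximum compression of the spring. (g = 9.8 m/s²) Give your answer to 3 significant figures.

x = 0.0995 m

Energy conservation (no friction) from release to max compression: mgh = ½kx²
x = √(2mgh/k) = √(2 × 0.215 × 9.8 × 1.81 / 770) = 0.09953 m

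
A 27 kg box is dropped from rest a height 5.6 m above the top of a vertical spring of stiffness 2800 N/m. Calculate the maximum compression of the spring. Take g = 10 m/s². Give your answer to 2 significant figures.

x = 1.1 m

Take the reference level at the top of the uncompressed spring. At max compression the box has fallen H + x and is momentarily at rest:
mg(H + x) = ½kx²
½(2800)x² − (27)(10)x − (27)(10)(5.6) = 0
1400x² − 270.0x − 1512 = 0
x = [270.0 + √(72900 + 8.4672e+06)]/(2 × 1400) = 1.140 m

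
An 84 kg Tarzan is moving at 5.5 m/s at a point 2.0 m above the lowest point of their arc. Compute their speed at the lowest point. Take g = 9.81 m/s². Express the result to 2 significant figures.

v = 8.3 m/s

By conservation of mechanical energy, ½mv₀² + mgh = ½mv²
The mass cancels from both sides.
v² = v₀² + 2gh = (5.5)² + 2(9.81)(2.0) = 69.490
v = √69.490 = 8.336 m/s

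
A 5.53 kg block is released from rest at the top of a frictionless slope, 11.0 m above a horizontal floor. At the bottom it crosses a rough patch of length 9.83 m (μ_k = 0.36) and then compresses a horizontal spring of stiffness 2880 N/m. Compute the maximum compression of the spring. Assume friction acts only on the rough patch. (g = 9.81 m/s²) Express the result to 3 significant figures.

Initial energy: E₁ = mgh = (5.53)(9.81)(11.0) = 596.74 J
Friction removes W_f = μ_k mg d = (0.36)(5.53)(9.81)(9.83) = 192.0 J
Energy reaching the spring: E = 596.74 − 192.0 = 404.76 J
At max compression ½kx² = E ⇒ x = √(2E/k) = √(2 × 404.76/2880) = 0.5302 m

x = 0.530 m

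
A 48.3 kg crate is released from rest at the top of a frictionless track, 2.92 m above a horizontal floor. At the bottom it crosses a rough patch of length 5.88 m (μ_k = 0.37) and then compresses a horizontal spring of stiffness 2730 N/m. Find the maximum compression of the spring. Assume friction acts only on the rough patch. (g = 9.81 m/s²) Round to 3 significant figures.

Initial energy: E₁ = mgh = (48.3)(9.81)(2.92) = 1383.6 J
Friction removes W_f = μ_k mg d = (0.37)(48.3)(9.81)(5.88) = 1031 J
Energy reaching the spring: E = 1383.6 − 1031 = 352.71 J
At max compression ½kx² = E ⇒ x = √(2E/k) = √(2 × 352.71/2730) = 0.5083 m

x = 0.508 m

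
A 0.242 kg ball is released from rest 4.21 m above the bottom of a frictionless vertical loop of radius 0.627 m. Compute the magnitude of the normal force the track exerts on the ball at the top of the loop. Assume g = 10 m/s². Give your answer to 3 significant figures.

N = 20.4 N

Energy from release to top (height 2r): mgh = ½mv_top² + mg(2r)
v_top² = 2g(h − 2r) = 2(10)(4.21 − 1.254) = 59.120 m²/s²
At the top, both N and weight point toward the centre: N + mg = mv_top²/r
N = m(v_top²/r − g) = 0.242(59.120/0.627 − 10) = 20.40 N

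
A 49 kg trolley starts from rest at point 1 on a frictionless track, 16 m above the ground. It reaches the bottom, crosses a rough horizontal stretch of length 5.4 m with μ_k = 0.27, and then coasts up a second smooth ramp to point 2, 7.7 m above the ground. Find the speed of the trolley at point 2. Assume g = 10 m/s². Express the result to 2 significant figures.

Energy at 1: mgh₁ = (49)(10)(16) = 7840.0 J
Friction loss: W_f = μ_k mg d = 714.4 J
At 2: ½mv² + mgh₂ = mgh₁ − W_f
½mv² = 7840.0 − 714.4 − 3773.0 = 3352.6 J
v = √(2 × 3352.6/49) = 11.70 m/s

v = 12 m/s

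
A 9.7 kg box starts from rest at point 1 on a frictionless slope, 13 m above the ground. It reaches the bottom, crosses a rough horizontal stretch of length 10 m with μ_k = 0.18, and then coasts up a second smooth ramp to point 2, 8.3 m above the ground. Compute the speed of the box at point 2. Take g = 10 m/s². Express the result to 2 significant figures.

v = 7.6 m/s

Energy at 1: mgh₁ = (9.7)(10)(13) = 1261.0 J
Friction loss: W_f = μ_k mg d = 174.6 J
At 2: ½mv² + mgh₂ = mgh₁ − W_f
½mv² = 1261.0 − 174.6 − 805.10 = 281.30 J
v = √(2 × 281.30/9.7) = 7.616 m/s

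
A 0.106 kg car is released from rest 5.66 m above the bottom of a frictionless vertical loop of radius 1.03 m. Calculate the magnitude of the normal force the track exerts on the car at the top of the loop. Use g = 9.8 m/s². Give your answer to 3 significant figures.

N = 6.22 N

Energy from release to top (height 2r): mgh = ½mv_top² + mg(2r)
v_top² = 2g(h − 2r) = 2(9.8)(5.66 − 2.060) = 70.560 m²/s²
At the top, both N and weight point toward the centre: N + mg = mv_top²/r
N = m(v_top²/r − g) = 0.106(70.560/1.03 − 9.8) = 6.223 N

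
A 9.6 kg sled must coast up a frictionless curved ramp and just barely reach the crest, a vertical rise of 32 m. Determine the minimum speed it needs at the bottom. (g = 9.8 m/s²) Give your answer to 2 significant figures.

v = 25 m/s

At the top it is momentarily at rest, so all KE converts to PE: ½mv² = mgh
v = √(2gh) = √(2 × 9.8 × 32) = 25.04 m/s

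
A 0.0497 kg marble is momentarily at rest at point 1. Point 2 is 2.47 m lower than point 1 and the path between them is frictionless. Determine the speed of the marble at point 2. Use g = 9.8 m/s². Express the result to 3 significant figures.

v = 6.96 m/s

By conservation of mechanical energy, mgh = ½mv²
The mass cancels from both sides.
v = √(2gh) = √(2 × 9.8 × 2.47) = √48.412 = 6.958 m/s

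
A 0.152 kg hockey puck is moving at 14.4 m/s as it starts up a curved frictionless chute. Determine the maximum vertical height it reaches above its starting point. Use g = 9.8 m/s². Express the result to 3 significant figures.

By energy conservation, ½mv² = mgh
h = v²/(2g) = 14.4²/(2 × 9.8) = 10.58 m

h = 10.6 m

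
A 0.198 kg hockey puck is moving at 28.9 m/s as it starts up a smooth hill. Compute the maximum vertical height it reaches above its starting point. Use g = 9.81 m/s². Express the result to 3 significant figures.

Setting KE at the bottom equal to PE gained: ½mv² = mgh
h = v²/(2g) = 28.9²/(2 × 9.81) = 42.57 m

h = 42.6 m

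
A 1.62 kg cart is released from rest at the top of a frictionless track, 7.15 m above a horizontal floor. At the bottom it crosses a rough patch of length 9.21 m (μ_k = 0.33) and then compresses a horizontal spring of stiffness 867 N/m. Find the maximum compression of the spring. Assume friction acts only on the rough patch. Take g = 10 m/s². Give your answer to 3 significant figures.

x = 0.392 m

Initial energy: E₁ = mgh = (1.62)(10)(7.15) = 115.83 J
Friction removes W_f = μ_k mg d = (0.33)(1.62)(10)(9.21) = 49.24 J
Energy reaching the spring: E = 115.83 − 49.24 = 66.593 J
At max compression ½kx² = E ⇒ x = √(2E/k) = √(2 × 66.593/867) = 0.3919 m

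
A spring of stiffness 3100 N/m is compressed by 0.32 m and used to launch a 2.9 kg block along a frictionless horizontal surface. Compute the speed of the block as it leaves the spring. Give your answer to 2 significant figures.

The block leaves the spring when the spring is at natural length, so ½kx² = ½mv²
v = x√(k/m) = 0.32 × √(3100/2.9) = 10.46 m/s

v = 10 m/s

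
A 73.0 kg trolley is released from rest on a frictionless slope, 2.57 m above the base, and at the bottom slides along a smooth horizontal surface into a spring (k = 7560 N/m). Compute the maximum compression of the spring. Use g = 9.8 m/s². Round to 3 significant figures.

x = 0.697 m

At max compression the trolley is momentarily at rest: mgh = ½kx²
x = √(2mgh/k) = √(2 × 73.0 × 9.8 × 2.57 / 7560) = 0.6974 m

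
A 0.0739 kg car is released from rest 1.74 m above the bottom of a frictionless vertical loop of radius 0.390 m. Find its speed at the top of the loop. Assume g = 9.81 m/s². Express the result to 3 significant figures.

Energy conservation: mgh = ½mv_top² + mg(2r)
v_top² = 2g(h − 2r) = 2(9.81)(1.74 − 0.7800) = 18.84
v_top = 4.340 m/s

v = 4.34 m/s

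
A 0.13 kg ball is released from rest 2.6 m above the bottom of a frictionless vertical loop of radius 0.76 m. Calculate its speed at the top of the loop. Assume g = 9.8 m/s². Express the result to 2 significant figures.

v = 4.6 m/s

Energy conservation: mgh = ½mv_top² + mg(2r)
v_top² = 2g(h − 2r) = 2(9.8)(2.6 − 1.520) = 21.17
v_top = 4.601 m/s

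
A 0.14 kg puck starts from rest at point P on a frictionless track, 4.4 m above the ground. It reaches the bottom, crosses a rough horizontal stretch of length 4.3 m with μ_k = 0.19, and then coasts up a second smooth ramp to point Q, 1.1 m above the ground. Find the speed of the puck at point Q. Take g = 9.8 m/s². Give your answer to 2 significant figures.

v = 7.0 m/s

Energy at P: mgh₁ = (0.14)(9.8)(4.4) = 6.0368 J
Friction loss: W_f = μ_k mg d = 1.121 J
At Q: ½mv² + mgh₂ = mgh₁ − W_f
½mv² = 6.0368 − 1.121 − 1.5092 = 3.4067 J
v = √(2 × 3.4067/0.14) = 6.976 m/s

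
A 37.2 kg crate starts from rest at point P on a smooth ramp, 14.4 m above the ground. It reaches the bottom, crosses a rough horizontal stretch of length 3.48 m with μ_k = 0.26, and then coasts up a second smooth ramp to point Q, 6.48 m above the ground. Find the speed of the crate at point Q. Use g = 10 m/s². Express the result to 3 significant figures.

v = 11.8 m/s

Energy at P: mgh₁ = (37.2)(10)(14.4) = 5356.8 J
Friction loss: W_f = μ_k mg d = 336.6 J
At Q: ½mv² + mgh₂ = mgh₁ − W_f
½mv² = 5356.8 − 336.6 − 2410.6 = 2609.7 J
v = √(2 × 2609.7/37.2) = 11.84 m/s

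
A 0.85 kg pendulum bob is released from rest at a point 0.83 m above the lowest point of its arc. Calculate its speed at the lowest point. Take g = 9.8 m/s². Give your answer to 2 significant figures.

Energy conservation between the two points: mgh = ½mv²
v = √(2gh) = √(2 × 9.8 × 0.83) = √16.268 = 4.033 m/s

v = 4.0 m/s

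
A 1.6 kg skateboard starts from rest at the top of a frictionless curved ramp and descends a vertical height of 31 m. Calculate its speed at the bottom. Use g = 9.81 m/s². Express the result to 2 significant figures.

v = 25 m/s

Equating total energy at the two states: mgh = ½mv²
The mass cancels from both sides.
v = √(2gh) = √(2 × 9.81 × 31) = √608.22 = 24.66 m/s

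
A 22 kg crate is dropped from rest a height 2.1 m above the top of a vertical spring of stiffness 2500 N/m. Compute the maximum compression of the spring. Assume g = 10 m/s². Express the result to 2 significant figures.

x = 0.70 m

Measuring PE from the top of the relaxed spring, at max compression the crate has dropped H + x with zero KE, so:
mg(H + x) = ½kx²
½(2500)x² − (22)(10)x − (22)(10)(2.1) = 0
1250x² − 220.0x − 462.0 = 0
x = [220.0 + √(48400 + 2.3100e+06)]/(2 × 1250) = 0.7023 m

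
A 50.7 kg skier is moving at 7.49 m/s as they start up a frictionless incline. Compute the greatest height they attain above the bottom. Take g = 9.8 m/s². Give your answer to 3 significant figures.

h = 2.86 m

Setting KE at the bottom equal to PE gained: ½mv² = mgh
h = v²/(2g) = 7.49²/(2 × 9.8) = 2.862 m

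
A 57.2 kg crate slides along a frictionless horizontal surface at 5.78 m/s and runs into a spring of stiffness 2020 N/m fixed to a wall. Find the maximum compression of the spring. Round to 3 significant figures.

x = 0.973 m

Conservation of energy between contact and max compression: ½mv² = ½kx²
x = v√(m/k) = 5.78 × √(57.2/2020) = 0.9726 m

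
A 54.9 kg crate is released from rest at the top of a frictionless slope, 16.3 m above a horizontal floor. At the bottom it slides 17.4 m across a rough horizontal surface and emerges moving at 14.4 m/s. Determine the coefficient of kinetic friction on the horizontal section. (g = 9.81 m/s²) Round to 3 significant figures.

Energy at the top = energy at the end + work done against friction:
mgh = ½mv² + μ_k m g d
mgh = 8778.7 J; ½mv² = 5692.0 J
W_f = 8778.7 − 5692.0 = 3087 J
μ_k = W_f/(mg·d) = 3087/(538.6 × 17.4) = 0.3294

μ_k = 0.329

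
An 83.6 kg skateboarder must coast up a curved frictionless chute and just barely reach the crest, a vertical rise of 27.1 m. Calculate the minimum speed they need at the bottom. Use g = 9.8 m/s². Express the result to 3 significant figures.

v = 23.0 m/s

At the top they are momentarily at rest, so all KE converts to PE: ½mv² = mgh
v = √(2gh) = √(2 × 9.8 × 27.1) = 23.05 m/s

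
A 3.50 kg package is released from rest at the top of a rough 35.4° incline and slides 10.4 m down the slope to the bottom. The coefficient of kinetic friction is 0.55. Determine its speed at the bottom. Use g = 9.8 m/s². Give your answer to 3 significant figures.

Energy: mgh = ½mv² + W_f, with h = L sinθ and W_f = μ_k (mg cosθ) L
mgh = mgL sinθ = (3.50)(9.8)(10.4)sin35.4° = 206.64 J
W_f = μ_k mg cosθ · L = (0.55)(3.50)(9.8)cos35.4°·10.4 = 159.9 J
½mv² = 206.64 − 159.9 = 46.716 J
v = √(2 × 46.716/3.50) = 5.167 m/s

v = 5.17 m/s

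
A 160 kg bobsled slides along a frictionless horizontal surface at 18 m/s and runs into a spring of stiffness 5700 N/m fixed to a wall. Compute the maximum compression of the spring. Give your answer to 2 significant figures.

x = 3.0 m

At max compression the bobsled is momentarily at rest: ½mv² = ½kx²
x = v√(m/k) = 18 × √(160/5700) = 3.016 m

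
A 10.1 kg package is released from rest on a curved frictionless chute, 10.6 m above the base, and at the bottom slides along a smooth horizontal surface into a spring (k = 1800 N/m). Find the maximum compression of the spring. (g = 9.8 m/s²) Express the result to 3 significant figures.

x = 1.08 m

Gravitational PE at the top equals spring PE at max compression: mgh = ½kx²
x = √(2mgh/k) = √(2 × 10.1 × 9.8 × 10.6 / 1800) = 1.080 m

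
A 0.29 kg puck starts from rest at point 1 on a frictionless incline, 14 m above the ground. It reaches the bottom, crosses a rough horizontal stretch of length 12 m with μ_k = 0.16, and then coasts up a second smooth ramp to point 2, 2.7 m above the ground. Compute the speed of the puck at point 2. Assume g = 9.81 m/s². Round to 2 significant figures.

Energy at 1: mgh₁ = (0.29)(9.81)(14) = 39.829 J
Friction loss: W_f = μ_k mg d = 5.462 J
At 2: ½mv² + mgh₂ = mgh₁ − W_f
½mv² = 39.829 − 5.462 − 7.6812 = 26.685 J
v = √(2 × 26.685/0.29) = 13.57 m/s

v = 14 m/s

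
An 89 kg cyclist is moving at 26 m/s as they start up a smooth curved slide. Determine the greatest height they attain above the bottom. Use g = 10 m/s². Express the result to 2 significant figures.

Setting KE at the bottom equal to PE gained: ½mv² = mgh
h = v²/(2g) = 26²/(2 × 10) = 33.80 m

h = 34 m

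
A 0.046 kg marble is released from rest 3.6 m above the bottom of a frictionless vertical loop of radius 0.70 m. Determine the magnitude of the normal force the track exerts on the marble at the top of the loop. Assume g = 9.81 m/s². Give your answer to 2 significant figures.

Energy from release to top (height 2r): mgh = ½mv_top² + mg(2r)
v_top² = 2g(h − 2r) = 2(9.81)(3.6 − 1.400) = 43.164 m²/s²
At the top, both N and weight point toward the centre: N + mg = mv_top²/r
N = m(v_top²/r − g) = 0.046(43.164/0.70 − 9.81) = 2.385 N

N = 2.4 N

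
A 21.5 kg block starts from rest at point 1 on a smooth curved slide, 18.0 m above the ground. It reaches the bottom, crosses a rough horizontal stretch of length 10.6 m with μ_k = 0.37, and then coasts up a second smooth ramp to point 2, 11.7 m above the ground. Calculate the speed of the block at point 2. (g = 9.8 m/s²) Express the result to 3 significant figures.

v = 6.83 m/s

Energy at 1: mgh₁ = (21.5)(9.8)(18.0) = 3792.6 J
Friction loss: W_f = μ_k mg d = 826.4 J
At 2: ½mv² + mgh₂ = mgh₁ − W_f
½mv² = 3792.6 − 826.4 − 2465.2 = 501.04 J
v = √(2 × 501.04/21.5) = 6.827 m/s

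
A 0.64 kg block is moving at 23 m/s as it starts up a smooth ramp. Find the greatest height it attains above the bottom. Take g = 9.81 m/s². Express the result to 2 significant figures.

h = 27 m

Setting KE at the bottom equal to PE gained: ½mv² = mgh
h = v²/(2g) = 23²/(2 × 9.81) = 26.96 m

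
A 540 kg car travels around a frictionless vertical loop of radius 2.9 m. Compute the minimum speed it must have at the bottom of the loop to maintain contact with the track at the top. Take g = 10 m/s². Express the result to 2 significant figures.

v = 12 m/s

At the top: mg = mv_top²/r ⇒ v_top² = gr = 29.00 m²/s²
Energy from bottom to top (height 2r): ½mv_bot² = ½mv_top² + mg(2r)
v_bot² = gr + 4gr = 5gr = 145.0
v_bot = √(5gr) = 12.04 m/s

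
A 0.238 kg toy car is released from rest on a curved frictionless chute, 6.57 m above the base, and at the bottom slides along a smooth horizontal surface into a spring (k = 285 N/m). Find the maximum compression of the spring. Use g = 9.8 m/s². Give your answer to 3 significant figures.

Energy conservation (no friction) from release to max compression: mgh = ½kx²
x = √(2mgh/k) = √(2 × 0.238 × 9.8 × 6.57 / 285) = 0.3279 m

x = 0.328 m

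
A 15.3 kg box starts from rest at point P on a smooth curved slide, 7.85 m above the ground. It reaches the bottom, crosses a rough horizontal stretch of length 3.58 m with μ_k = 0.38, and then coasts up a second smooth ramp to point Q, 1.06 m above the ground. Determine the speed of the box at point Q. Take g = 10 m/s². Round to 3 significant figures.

Energy at P: mgh₁ = (15.3)(10)(7.85) = 1201.0 J
Friction loss: W_f = μ_k mg d = 208.1 J
At Q: ½mv² + mgh₂ = mgh₁ − W_f
½mv² = 1201.0 − 208.1 − 162.18 = 830.73 J
v = √(2 × 830.73/15.3) = 10.42 m/s

v = 10.4 m/s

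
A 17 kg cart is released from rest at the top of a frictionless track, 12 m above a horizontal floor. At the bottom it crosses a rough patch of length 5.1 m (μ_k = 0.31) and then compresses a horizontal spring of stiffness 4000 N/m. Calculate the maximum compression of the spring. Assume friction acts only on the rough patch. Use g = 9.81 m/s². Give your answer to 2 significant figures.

x = 0.93 m

Initial energy: E₁ = mgh = (17)(9.81)(12) = 2001.2 J
Friction removes W_f = μ_k mg d = (0.31)(17)(9.81)(5.1) = 263.7 J
Energy reaching the spring: E = 2001.2 − 263.7 = 1737.6 J
At max compression ½kx² = E ⇒ x = √(2E/k) = √(2 × 1737.6/4000) = 0.9321 m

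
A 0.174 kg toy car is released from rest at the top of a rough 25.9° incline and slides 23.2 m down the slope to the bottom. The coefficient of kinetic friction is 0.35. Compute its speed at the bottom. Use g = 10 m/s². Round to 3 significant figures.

v = 7.52 m/s

Energy: mgh = ½mv² + W_f, with h = L sinθ and W_f = μ_k (mg cosθ) L
mgh = mgL sinθ = (0.174)(10)(23.2)sin25.9° = 17.633 J
W_f = μ_k mg cosθ · L = (0.35)(0.174)(10)cos25.9°·23.2 = 12.71 J
½mv² = 17.633 − 12.71 = 4.9231 J
v = √(2 × 4.9231/0.174) = 7.522 m/s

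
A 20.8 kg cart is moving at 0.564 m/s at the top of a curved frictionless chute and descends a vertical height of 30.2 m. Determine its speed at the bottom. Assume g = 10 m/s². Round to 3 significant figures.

Equating total energy at the two states: ½mv₀² + mgh = ½mv²
v² = v₀² + 2gh = (0.564)² + 2(10)(30.2) = 604.32
v = √604.32 = 24.58 m/s

v = 24.6 m/s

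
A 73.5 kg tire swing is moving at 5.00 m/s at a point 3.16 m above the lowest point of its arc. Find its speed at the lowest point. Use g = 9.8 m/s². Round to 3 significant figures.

Mechanical energy is conserved (no friction): ½mv₀² + mgh = ½mv²
v² = v₀² + 2gh = (5.00)² + 2(9.8)(3.16) = 86.936
v = √86.936 = 9.324 m/s

v = 9.32 m/s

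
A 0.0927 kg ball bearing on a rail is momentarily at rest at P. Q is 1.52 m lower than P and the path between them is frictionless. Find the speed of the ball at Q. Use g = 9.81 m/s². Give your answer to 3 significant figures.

v = 5.46 m/s

Mechanical energy is conserved (no friction): mgh = ½mv²
v = √(2gh) = √(2 × 9.81 × 1.52) = √29.822 = 5.461 m/s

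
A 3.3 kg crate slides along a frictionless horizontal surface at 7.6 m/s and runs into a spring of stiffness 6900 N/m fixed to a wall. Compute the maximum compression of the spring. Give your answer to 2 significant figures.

x = 0.17 m

All KE is stored as spring PE at maximum compression: ½mv² = ½kx²
x = v√(m/k) = 7.6 × √(3.3/6900) = 0.1662 m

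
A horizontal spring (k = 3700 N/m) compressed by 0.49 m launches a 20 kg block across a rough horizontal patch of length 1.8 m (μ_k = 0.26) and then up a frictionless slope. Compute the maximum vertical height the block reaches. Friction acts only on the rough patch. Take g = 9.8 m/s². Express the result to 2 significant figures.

Spring energy: E₀ = ½kx² = ½(3700)(0.49)² = 444.19 J
Friction: W_f = μ_k mg d = (0.26)(20)(9.8)(1.8) = 91.73 J
Energy at base of ramp: E = 444.19 − 91.73 = 352.46 J
At max height all remaining energy is PE: mgh = E ⇒ h = E/(mg) = 352.46/(20 × 9.8) = 1.798 m

h = 1.8 m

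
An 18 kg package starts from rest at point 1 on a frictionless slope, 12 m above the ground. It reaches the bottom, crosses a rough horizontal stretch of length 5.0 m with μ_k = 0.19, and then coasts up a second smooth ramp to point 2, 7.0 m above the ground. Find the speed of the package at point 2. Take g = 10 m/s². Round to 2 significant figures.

v = 9.0 m/s

Energy at 1: mgh₁ = (18)(10)(12) = 2160.0 J
Friction loss: W_f = μ_k mg d = 171.0 J
At 2: ½mv² + mgh₂ = mgh₁ − W_f
½mv² = 2160.0 − 171.0 − 1260.0 = 729.00 J
v = √(2 × 729.00/18) = 9.000 m/s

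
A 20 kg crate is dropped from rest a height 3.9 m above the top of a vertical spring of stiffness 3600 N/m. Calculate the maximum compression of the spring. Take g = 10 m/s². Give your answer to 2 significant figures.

Let x be the compression. The total drop is H + x, and the crate is instantaneously at rest at max compression, so energy conservation gives:
mg(H + x) = ½kx²
½(3600)x² − (20)(10)x − (20)(10)(3.9) = 0
1800x² − 200.0x − 780.0 = 0
x = [200.0 + √(40000 + 5.6160e+06)]/(2 × 1800) = 0.7162 m

x = 0.72 m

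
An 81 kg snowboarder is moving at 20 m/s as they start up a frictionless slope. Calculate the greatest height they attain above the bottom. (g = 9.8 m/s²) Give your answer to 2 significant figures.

h = 20 m

By energy conservation, ½mv² = mgh
h = v²/(2g) = 20²/(2 × 9.8) = 20.41 m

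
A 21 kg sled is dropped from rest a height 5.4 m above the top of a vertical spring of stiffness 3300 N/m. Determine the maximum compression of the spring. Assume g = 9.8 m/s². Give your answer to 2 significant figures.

x = 0.89 m

Let x be the compression. The total drop is H + x, and the sled is instantaneously at rest at max compression, so energy conservation gives:
mg(H + x) = ½kx²
½(3300)x² − (21)(9.8)x − (21)(9.8)(5.4) = 0
1650x² − 205.8x − 1111 = 0
x = [205.8 + √(42354 + 7.3347e+06)]/(2 × 1650) = 0.8854 m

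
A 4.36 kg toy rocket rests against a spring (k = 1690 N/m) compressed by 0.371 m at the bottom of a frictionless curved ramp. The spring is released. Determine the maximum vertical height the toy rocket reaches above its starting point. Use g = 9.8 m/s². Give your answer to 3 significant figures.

Energy conservation from release to the highest point: ½kx² = mgh
h = kx²/(2mg) = (1690)(0.371)²/(2 × 4.36 × 9.8) = 2.722 m

h = 2.72 m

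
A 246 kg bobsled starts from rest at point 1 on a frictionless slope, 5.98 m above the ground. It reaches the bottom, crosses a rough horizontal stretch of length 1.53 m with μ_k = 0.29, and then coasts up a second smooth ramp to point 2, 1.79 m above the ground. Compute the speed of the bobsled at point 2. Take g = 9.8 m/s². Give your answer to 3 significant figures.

v = 8.57 m/s

Energy at 1: mgh₁ = (246)(9.8)(5.98) = 14417 J
Friction loss: W_f = μ_k mg d = 1070 J
At 2: ½mv² + mgh₂ = mgh₁ − W_f
½mv² = 14417 − 1070 − 4315.3 = 9031.6 J
v = √(2 × 9031.6/246) = 8.569 m/s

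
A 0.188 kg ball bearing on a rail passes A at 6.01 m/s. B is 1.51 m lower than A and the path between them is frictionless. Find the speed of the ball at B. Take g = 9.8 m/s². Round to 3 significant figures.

v = 8.11 m/s

Equating total energy at the two states: ½mv₀² + mgh = ½mv²
v² = v₀² + 2gh = (6.01)² + 2(9.8)(1.51) = 65.716
v = √65.716 = 8.107 m/s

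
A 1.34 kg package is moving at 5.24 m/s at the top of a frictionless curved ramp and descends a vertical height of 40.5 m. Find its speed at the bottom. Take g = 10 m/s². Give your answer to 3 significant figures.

v = 28.9 m/s

Energy conservation between the two points: ½mv₀² + mgh = ½mv²
v² = v₀² + 2gh = (5.24)² + 2(10)(40.5) = 837.46
v = √837.46 = 28.94 m/s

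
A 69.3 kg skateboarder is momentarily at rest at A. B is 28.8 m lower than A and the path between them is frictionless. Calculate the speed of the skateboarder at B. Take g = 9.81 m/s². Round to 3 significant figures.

v = 23.8 m/s

By conservation of mechanical energy, mgh = ½mv²
v = √(2gh) = √(2 × 9.81 × 28.8) = √565.06 = 23.77 m/s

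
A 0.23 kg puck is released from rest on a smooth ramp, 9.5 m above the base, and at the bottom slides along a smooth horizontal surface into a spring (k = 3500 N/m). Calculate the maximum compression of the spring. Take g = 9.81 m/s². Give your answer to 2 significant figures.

Energy conservation (no friction) from release to max compression: mgh = ½kx²
x = √(2mgh/k) = √(2 × 0.23 × 9.81 × 9.5 / 3500) = 0.1107 m

x = 0.11 m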